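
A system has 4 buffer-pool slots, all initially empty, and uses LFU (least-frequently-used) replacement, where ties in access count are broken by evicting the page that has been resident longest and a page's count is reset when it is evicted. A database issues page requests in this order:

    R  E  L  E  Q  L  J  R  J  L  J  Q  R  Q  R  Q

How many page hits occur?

R → fault, frames {R}
E → fault, frames {R,E}
L → fault, frames {R,E,L}
E → hit
Q → fault, frames {R,E,L,Q}
L → hit
J → fault, evict R, frames {E,L,Q,J}
R → fault, evict Q, frames {E,L,J,R}
J → hit
L → hit
J → hit
Q → fault, evict R, frames {E,L,J,Q}
R → fault, evict Q, frames {E,L,J,R}
Q → fault, evict R, frames {E,L,J,Q}
R → fault, evict Q, frames {E,L,J,R}
Q → fault, evict R, frames {E,L,J,Q}
Hits: 5.

5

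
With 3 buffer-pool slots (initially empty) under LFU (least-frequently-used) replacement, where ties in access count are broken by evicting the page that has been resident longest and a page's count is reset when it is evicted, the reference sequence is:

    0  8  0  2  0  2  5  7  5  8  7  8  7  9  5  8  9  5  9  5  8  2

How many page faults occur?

18

0 -> fault, frames {0}
8 -> fault, frames {0,8}
0 -> hit
2 -> fault, frames {0,8,2}
0 -> hit
2 -> hit
5 -> fault, evict 8, frames {0,2,5}
7 -> fault, evict 5, frames {0,2,7}
5 -> fault, evict 7, frames {0,2,5}
8 -> fault, evict 5, frames {0,2,8}
7 -> fault, evict 8, frames {0,2,7}
8 -> fault, evict 7, frames {0,2,8}
7 -> fault, evict 8, frames {0,2,7}
9 -> fault, evict 7, frames {0,2,9}
5 -> fault, evict 9, frames {0,2,5}
8 -> fault, evict 5, frames {0,2,8}
9 -> fault, evict 8, frames {0,2,9}
5 -> fault, evict 9, frames {0,2,5}
9 -> fault, evict 5, frames {0,2,9}
5 -> fault, evict 9, frames {0,2,5}
8 -> fault, evict 5, frames {0,2,8}
2 -> hit
Page faults: 18.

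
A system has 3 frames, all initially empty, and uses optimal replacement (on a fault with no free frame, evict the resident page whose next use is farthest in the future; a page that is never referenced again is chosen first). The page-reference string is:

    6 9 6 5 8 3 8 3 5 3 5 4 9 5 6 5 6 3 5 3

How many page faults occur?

8

6 -> miss, frames [6]
9 -> miss, frames [6, 9]
6 -> hit
5 -> miss, frames [6, 9, 5]
8 -> miss, evict 6, frames [9, 5, 8]
3 -> miss, evict 9, frames [5, 8, 3]
8 -> hit
3 -> hit
5 -> hit
3 -> hit
5 -> hit
4 -> miss, evict 8, frames [5, 3, 4]
9 -> miss, evict 4, frames [5, 3, 9]
5 -> hit
6 -> miss, evict 9, frames [5, 3, 6]
5 -> hit
6 -> hit
3 -> hit
5 -> hit
3 -> hit
Page faults: 8.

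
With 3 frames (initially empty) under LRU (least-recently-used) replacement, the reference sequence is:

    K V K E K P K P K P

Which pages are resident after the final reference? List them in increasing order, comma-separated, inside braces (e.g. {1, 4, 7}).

{E, K, P}

K: fault, frames {K}
V: fault, frames {K,V}
K: hit
E: fault, frames {V,K,E}
K: hit
P: fault, evict V, frames {E,K,P}
K: hit
P: hit
K: hit
P: hit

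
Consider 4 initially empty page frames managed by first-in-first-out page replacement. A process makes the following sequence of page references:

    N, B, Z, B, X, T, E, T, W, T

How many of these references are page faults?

N: miss, frames {N}
B: miss, frames {N,B}
Z: miss, frames {N,B,Z}
B: hit
X: miss, frames {N,B,Z,X}
T: miss, evict N, frames {B,Z,X,T}
E: miss, evict B, frames {Z,X,T,E}
T: hit
W: miss, evict Z, frames {X,T,E,W}
T: hit
Page faults: 7.

7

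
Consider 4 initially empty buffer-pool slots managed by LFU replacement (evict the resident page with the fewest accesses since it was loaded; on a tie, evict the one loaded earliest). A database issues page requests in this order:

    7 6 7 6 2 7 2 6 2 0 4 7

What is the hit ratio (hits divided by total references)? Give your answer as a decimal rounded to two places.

0.58

7: fault, frames (7)
6: fault, frames (7 6)
7: hit
6: hit
2: fault, frames (7 6 2)
7: hit
2: hit
6: hit
2: hit
0: fault, frames (7 6 2 0)
4: fault, evict 0, frames (7 6 2 4)
7: hit
Hits: 7 of 12 references → 7/12 = 0.5833.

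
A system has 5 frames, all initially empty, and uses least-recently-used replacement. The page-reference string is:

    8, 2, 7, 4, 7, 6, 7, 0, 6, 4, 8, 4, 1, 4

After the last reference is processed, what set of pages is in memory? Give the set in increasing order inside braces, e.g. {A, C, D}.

{0, 1, 4, 6, 8}

8 → fault, frames [8]
2 → fault, frames [8, 2]
7 → fault, frames [8, 2, 7]
4 → fault, frames [8, 2, 7, 4]
7 → hit
6 → fault, frames [8, 2, 4, 7, 6]
7 → hit
0 → fault, evict 8, frames [2, 4, 6, 7, 0]
6 → hit
4 → hit
8 → fault, evict 2, frames [7, 0, 6, 4, 8]
4 → hit
1 → fault, evict 7, frames [0, 6, 8, 4, 1]
4 → hit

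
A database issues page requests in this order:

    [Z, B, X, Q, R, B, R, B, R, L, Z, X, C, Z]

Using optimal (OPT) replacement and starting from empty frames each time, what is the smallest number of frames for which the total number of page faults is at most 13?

2

f=1: 14 faults
f=2: 9 faults
f=3: 8 faults
f=4: 7 faults
f=5: 7 faults
f=6: 7 faults
f=7: 7 faults
Smallest f with faults ≤ 13 is 2.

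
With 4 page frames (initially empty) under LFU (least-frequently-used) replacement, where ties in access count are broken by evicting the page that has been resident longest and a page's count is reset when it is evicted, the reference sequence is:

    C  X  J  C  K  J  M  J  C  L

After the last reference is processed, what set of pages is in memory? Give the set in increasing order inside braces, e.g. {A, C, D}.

{C, J, L, M}

C: fault, frames {C}
X: fault, frames {C,X}
J: fault, frames {C,X,J}
C: hit
K: fault, frames {C,X,J,K}
J: hit
M: fault, evict X, frames {C,J,K,M}
J: hit
C: hit
L: fault, evict K, frames {C,J,M,L}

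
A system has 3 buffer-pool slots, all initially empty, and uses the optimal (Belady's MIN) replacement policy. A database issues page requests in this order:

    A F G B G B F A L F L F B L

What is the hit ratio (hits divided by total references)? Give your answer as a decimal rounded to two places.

A → miss, frames [A]
F → miss, frames [A, F]
G → miss, frames [A, F, G]
B → miss, evict A, frames [F, G, B]
G → hit
B → hit
F → hit
A → miss, evict G, frames [F, B, A]
L → miss, evict A, frames [F, B, L]
F → hit
L → hit
F → hit
B → hit
L → hit
Hits: 8 of 14 references → 8/14 = 0.5714.

0.57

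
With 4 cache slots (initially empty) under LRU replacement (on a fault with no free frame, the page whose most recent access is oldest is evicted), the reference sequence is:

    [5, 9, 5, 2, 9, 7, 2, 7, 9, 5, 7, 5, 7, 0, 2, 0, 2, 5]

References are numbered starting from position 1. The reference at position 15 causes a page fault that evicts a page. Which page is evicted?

9

pos 1: 5: miss, frames (5)
pos 2: 9: miss, frames (5 9)
pos 3: 5: hit
pos 4: 2: miss, frames (9 5 2)
pos 5: 9: hit
pos 6: 7: miss, frames (5 2 9 7)
pos 7: 2: hit
pos 8: 7: hit
pos 9: 9: hit
pos 10: 5: hit
pos 11: 7: hit
pos 12: 5: hit
pos 13: 7: hit
pos 14: 0: miss, evict 2, frames (9 5 7 0)
pos 15: 2: miss, evict 9, frames (5 7 0 2)
At position 15, page 9 is evicted.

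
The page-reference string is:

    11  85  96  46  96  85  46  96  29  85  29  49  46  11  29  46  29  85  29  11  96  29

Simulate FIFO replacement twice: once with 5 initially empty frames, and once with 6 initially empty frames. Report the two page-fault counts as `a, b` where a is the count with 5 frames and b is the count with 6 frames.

9, 6

5 frames: F F F F . . . . F . . F . F . . . F . . F . → 9 faults.
6 frames: F F F F . . . . F . . F . . . . . . . . . . → 6 faults.
6 < 9: adding a frame reduced faults, as is typical.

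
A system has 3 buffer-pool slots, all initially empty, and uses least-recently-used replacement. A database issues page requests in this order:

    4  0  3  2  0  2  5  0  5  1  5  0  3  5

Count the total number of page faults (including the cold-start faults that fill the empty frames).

4 -> miss, frames [4]
0 -> miss, frames [4, 0]
3 -> miss, frames [4, 0, 3]
2 -> miss, evict 4, frames [0, 3, 2]
0 -> hit
2 -> hit
5 -> miss, evict 3, frames [0, 2, 5]
0 -> hit
5 -> hit
1 -> miss, evict 2, frames [0, 5, 1]
5 -> hit
0 -> hit
3 -> miss, evict 1, frames [5, 0, 3]
5 -> hit
Page faults: 7.

7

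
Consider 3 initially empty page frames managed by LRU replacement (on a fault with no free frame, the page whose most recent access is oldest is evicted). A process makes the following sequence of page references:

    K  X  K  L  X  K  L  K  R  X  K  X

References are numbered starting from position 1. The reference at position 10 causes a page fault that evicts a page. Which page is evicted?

pos 1: K -> fault, frames {K}
pos 2: X -> fault, frames {K,X}
pos 3: K -> hit
pos 4: L -> fault, frames {X,K,L}
pos 5: X -> hit
pos 6: K -> hit
pos 7: L -> hit
pos 8: K -> hit
pos 9: R -> fault, evict X, frames {L,K,R}
pos 10: X -> fault, evict L, frames {K,R,X}
At position 10, page L is evicted.

L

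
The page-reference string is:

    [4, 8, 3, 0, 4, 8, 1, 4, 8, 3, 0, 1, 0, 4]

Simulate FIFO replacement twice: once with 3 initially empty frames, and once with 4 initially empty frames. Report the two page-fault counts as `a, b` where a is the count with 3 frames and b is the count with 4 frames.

10, 11

3 frames: F F F F F F F . . F F . . F → 10 faults.
4 frames: F F F F . . F F F F F F . F → 11 faults.
11 > 10: adding a frame increased faults — Belady's anomaly.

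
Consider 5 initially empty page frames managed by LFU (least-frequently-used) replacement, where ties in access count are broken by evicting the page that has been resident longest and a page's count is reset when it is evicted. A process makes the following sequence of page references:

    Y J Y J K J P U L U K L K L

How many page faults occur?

Y -> fault, frames (Y)
J -> fault, frames (Y J)
Y -> hit
J -> hit
K -> fault, frames (Y J K)
J -> hit
P -> fault, frames (Y J K P)
U -> fault, frames (Y J K P U)
L -> fault, evict K, frames (Y J P U L)
U -> hit
K -> fault, evict P, frames (Y J U L K)
L -> hit
K -> hit
L -> hit
Page faults: 7.

7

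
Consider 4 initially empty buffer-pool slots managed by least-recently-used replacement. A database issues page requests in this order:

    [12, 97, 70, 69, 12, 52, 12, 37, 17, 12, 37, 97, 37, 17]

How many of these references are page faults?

12: fault, frames [12]
97: fault, frames [12, 97]
70: fault, frames [12, 97, 70]
69: fault, frames [12, 97, 70, 69]
12: hit
52: fault, evict 97, frames [70, 69, 12, 52]
12: hit
37: fault, evict 70, frames [69, 52, 12, 37]
17: fault, evict 69, frames [52, 12, 37, 17]
12: hit
37: hit
97: fault, evict 52, frames [17, 12, 37, 97]
37: hit
17: hit
Page faults: 8.

8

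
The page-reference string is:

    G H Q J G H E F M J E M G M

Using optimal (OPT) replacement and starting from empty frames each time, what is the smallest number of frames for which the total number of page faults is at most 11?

2

f=1: 14 faults
f=2: 10 faults
f=3: 8 faults
f=4: 7 faults
f=5: 7 faults
f=6: 7 faults
f=7: 7 faults
Smallest f with faults ≤ 11 is 2.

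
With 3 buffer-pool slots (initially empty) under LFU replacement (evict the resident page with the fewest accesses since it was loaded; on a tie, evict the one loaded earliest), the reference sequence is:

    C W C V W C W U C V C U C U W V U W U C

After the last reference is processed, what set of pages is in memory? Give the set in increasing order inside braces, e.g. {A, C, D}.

{C, U, W}

C: fault, frames {C}
W: fault, frames {C,W}
C: hit
V: fault, frames {C,W,V}
W: hit
C: hit
W: hit
U: fault, evict V, frames {C,W,U}
C: hit
V: fault, evict U, frames {C,W,V}
C: hit
U: fault, evict V, frames {C,W,U}
C: hit
U: hit
W: hit
V: fault, evict U, frames {C,W,V}
U: fault, evict V, frames {C,W,U}
W: hit
U: hit
C: hit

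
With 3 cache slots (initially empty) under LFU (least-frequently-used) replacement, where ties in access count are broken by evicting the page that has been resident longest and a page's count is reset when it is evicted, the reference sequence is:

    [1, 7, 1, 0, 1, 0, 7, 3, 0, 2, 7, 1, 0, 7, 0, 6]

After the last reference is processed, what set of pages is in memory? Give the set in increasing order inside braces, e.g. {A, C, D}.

1 → miss, frames (1)
7 → miss, frames (1 7)
1 → hit
0 → miss, frames (1 7 0)
1 → hit
0 → hit
7 → hit
3 → miss, evict 7, frames (1 0 3)
0 → hit
2 → miss, evict 3, frames (1 0 2)
7 → miss, evict 2, frames (1 0 7)
1 → hit
0 → hit
7 → hit
0 → hit
6 → miss, evict 7, frames (1 0 6)

{0, 1, 6}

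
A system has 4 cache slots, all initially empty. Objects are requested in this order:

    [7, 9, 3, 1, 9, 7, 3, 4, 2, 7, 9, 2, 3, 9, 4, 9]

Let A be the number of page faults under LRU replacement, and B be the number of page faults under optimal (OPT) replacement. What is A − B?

2

Under LRU: F F F F . . . F F . F . F . F . → 9 faults.
Under OPT: F F F F . . . F F . . . . . F . → 7 faults.
A − B = 9 − 7 = 2.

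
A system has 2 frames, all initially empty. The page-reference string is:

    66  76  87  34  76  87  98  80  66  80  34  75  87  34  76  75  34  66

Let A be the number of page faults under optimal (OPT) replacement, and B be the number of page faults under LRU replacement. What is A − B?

Under OPT: F F F F . F F F F . F F F . F F . F → 14 faults.
Under LRU: F F F F F F F F F . F F F F F F F F → 17 faults.
A − B = 14 − 17 = -3.

-3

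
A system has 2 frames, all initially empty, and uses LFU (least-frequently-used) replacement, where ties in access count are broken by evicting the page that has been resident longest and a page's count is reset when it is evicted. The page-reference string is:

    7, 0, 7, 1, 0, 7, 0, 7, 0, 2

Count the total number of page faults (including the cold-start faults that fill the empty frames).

5

7 → miss, frames {7}
0 → miss, frames {7,0}
7 → hit
1 → miss, evict 0, frames {7,1}
0 → miss, evict 1, frames {7,0}
7 → hit
0 → hit
7 → hit
0 → hit
2 → miss, evict 0, frames {7,2}
Page faults: 5.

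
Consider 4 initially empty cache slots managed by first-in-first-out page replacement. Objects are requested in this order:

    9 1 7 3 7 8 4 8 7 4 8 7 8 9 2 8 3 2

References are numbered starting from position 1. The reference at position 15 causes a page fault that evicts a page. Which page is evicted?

pos 1: 9 → fault, frames [9]
pos 2: 1 → fault, frames [9, 1]
pos 3: 7 → fault, frames [9, 1, 7]
pos 4: 3 → fault, frames [9, 1, 7, 3]
pos 5: 7 → hit
pos 6: 8 → fault, evict 9, frames [1, 7, 3, 8]
pos 7: 4 → fault, evict 1, frames [7, 3, 8, 4]
pos 8: 8 → hit
pos 9: 7 → hit
pos 10: 4 → hit
pos 11: 8 → hit
pos 12: 7 → hit
pos 13: 8 → hit
pos 14: 9 → fault, evict 7, frames [3, 8, 4, 9]
pos 15: 2 → fault, evict 3, frames [8, 4, 9, 2]
At position 15, page 3 is evicted.

3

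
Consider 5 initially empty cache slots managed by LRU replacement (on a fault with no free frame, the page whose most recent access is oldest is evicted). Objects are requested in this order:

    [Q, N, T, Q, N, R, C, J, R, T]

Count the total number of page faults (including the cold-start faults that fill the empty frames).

7

Q: fault, frames (Q)
N: fault, frames (Q N)
T: fault, frames (Q N T)
Q: hit
N: hit
R: fault, frames (T Q N R)
C: fault, frames (T Q N R C)
J: fault, evict T, frames (Q N R C J)
R: hit
T: fault, evict Q, frames (N C J R T)
Page faults: 7.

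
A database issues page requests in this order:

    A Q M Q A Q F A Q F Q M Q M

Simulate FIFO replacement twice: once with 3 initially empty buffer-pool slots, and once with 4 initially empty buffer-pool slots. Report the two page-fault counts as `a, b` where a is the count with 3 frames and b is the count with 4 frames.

3 frames: F F F . . . F F F . . F . . → 7 faults.
4 frames: F F F . . . F . . . . . . . → 4 faults.
4 < 7: adding a frame reduced faults, as is typical.

7, 4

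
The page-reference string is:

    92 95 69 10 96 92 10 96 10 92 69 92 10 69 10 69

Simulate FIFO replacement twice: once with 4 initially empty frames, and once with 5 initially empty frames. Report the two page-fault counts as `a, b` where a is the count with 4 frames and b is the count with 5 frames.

6, 5

4 frames: F F F F F F . . . . . . . . . . → 6 faults.
5 frames: F F F F F . . . . . . . . . . . → 5 faults.
5 < 6: adding a frame reduced faults, as is typical.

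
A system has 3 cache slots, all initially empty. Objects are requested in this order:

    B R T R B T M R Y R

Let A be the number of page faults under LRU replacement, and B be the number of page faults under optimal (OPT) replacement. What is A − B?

Under LRU: F F F . . . F F F . → 6 faults.
Under OPT: F F F . . . F . F . → 5 faults.
A − B = 6 − 5 = 1.

1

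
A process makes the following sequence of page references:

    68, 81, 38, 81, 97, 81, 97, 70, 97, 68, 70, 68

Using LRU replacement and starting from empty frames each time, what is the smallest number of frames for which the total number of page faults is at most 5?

f=1: 12 faults
f=2: 7 faults
f=3: 6 faults
f=4: 6 faults
f=5: 5 faults
Smallest f with faults ≤ 5 is 5.

5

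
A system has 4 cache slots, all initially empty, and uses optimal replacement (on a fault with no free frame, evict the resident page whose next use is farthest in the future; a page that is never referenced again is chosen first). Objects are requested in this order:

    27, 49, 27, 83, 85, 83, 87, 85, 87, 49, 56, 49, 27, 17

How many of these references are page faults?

27: fault, frames (27)
49: fault, frames (27 49)
27: hit
83: fault, frames (27 49 83)
85: fault, frames (27 49 83 85)
83: hit
87: fault, evict 83, frames (27 49 85 87)
85: hit
87: hit
49: hit
56: fault, evict 87, frames (27 49 85 56)
49: hit
27: hit
17: fault, evict 56, frames (27 49 85 17)
Page faults: 7.

7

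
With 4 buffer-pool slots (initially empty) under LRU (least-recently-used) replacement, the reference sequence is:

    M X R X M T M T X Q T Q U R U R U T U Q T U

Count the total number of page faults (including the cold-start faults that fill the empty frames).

7

M: fault, frames [M]
X: fault, frames [M, X]
R: fault, frames [M, X, R]
X: hit
M: hit
T: fault, frames [R, X, M, T]
M: hit
T: hit
X: hit
Q: fault, evict R, frames [M, T, X, Q]
T: hit
Q: hit
U: fault, evict M, frames [X, T, Q, U]
R: fault, evict X, frames [T, Q, U, R]
U: hit
R: hit
U: hit
T: hit
U: hit
Q: hit
T: hit
U: hit
Page faults: 7.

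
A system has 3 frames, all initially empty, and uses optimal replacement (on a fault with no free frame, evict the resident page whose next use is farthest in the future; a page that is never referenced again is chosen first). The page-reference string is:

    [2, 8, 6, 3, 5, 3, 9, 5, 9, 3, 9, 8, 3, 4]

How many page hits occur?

2: miss, frames (2)
8: miss, frames (2 8)
6: miss, frames (2 8 6)
3: miss, evict 6, frames (2 8 3)
5: miss, evict 2, frames (8 3 5)
3: hit
9: miss, evict 8, frames (3 5 9)
5: hit
9: hit
3: hit
9: hit
8: miss, evict 9, frames (3 5 8)
3: hit
4: miss, evict 8, frames (3 5 4)
Hits: 6.

6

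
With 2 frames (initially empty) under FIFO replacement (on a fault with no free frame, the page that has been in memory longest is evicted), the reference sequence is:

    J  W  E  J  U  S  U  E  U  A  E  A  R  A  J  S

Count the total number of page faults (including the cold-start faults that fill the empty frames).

14

J -> fault, frames {J}
W -> fault, frames {J,W}
E -> fault, evict J, frames {W,E}
J -> fault, evict W, frames {E,J}
U -> fault, evict E, frames {J,U}
S -> fault, evict J, frames {U,S}
U -> hit
E -> fault, evict U, frames {S,E}
U -> fault, evict S, frames {E,U}
A -> fault, evict E, frames {U,A}
E -> fault, evict U, frames {A,E}
A -> hit
R -> fault, evict A, frames {E,R}
A -> fault, evict E, frames {R,A}
J -> fault, evict R, frames {A,J}
S -> fault, evict A, frames {J,S}
Page faults: 14.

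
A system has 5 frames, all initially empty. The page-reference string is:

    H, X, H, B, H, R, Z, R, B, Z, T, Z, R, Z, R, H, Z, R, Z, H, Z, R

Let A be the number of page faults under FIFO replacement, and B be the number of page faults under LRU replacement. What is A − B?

1

Under FIFO: F F . F . F F . . . F . . . . F . . . . . . → 7 faults.
Under LRU: F F . F . F F . . . F . . . . . . . . . . . → 6 faults.
A − B = 7 − 6 = 1.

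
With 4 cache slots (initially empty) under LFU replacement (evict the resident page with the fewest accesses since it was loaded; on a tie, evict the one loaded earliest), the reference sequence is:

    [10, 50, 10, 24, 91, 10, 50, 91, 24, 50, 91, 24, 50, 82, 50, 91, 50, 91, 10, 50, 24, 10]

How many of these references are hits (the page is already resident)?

16

10 → miss, frames (10)
50 → miss, frames (10 50)
10 → hit
24 → miss, frames (10 50 24)
91 → miss, frames (10 50 24 91)
10 → hit
50 → hit
91 → hit
24 → hit
50 → hit
91 → hit
24 → hit
50 → hit
82 → miss, evict 10, frames (50 24 91 82)
50 → hit
91 → hit
50 → hit
91 → hit
10 → miss, evict 82, frames (50 24 91 10)
50 → hit
24 → hit
10 → hit
Hits: 16.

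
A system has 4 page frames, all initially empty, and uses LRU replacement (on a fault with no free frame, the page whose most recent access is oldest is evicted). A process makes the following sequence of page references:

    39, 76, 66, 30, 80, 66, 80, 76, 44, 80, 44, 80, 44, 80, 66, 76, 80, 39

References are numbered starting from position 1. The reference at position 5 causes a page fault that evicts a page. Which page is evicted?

pos 1: 39: fault, frames [39]
pos 2: 76: fault, frames [39, 76]
pos 3: 66: fault, frames [39, 76, 66]
pos 4: 30: fault, frames [39, 76, 66, 30]
pos 5: 80: fault, evict 39, frames [76, 66, 30, 80]
At position 5, page 39 is evicted.

39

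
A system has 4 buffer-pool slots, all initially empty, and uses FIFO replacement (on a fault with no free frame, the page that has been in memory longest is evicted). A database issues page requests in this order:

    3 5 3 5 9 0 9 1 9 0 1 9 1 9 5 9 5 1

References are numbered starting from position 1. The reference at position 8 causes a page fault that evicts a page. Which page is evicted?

pos 1: 3: miss, frames (3)
pos 2: 5: miss, frames (3 5)
pos 3: 3: hit
pos 4: 5: hit
pos 5: 9: miss, frames (3 5 9)
pos 6: 0: miss, frames (3 5 9 0)
pos 7: 9: hit
pos 8: 1: miss, evict 3, frames (5 9 0 1)
At position 8, page 3 is evicted.

3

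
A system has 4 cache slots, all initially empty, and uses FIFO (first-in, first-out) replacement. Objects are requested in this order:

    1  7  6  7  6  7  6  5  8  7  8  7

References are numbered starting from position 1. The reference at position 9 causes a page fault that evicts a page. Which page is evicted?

pos 1: 1: fault, frames (1)
pos 2: 7: fault, frames (1 7)
pos 3: 6: fault, frames (1 7 6)
pos 4: 7: hit
pos 5: 6: hit
pos 6: 7: hit
pos 7: 6: hit
pos 8: 5: fault, frames (1 7 6 5)
pos 9: 8: fault, evict 1, frames (7 6 5 8)
At position 9, page 1 is evicted.

1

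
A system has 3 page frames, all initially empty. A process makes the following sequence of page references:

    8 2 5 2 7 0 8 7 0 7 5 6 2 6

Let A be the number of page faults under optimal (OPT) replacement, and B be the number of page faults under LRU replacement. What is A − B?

Under OPT: F F F . F F . . . . F F F . → 8 faults.
Under LRU: F F F . F F F . . . F F F . → 9 faults.
A − B = 8 − 9 = -1.

-1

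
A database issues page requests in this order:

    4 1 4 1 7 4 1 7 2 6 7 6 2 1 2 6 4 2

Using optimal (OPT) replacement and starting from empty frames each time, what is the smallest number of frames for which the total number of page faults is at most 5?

f=1: 18 faults
f=2: 10 faults
f=3: 7 faults
f=4: 6 faults
f=5: 5 faults
Smallest f with faults ≤ 5 is 5.

5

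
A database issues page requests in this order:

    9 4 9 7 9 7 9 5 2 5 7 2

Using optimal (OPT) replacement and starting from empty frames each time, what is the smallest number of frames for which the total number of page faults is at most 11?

f=1: 12 faults
f=2: 6 faults
f=3: 5 faults
f=4: 5 faults
f=5: 5 faults
Smallest f with faults ≤ 11 is 2.

2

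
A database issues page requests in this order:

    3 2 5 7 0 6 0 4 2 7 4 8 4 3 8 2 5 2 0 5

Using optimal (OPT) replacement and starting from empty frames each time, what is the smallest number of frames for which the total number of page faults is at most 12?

f=1: 20 faults
f=2: 14 faults
f=3: 12 faults
f=4: 10 faults
f=5: 9 faults
f=6: 8 faults
f=7: 8 faults
f=8: 8 faults
Smallest f with faults ≤ 12 is 3.

3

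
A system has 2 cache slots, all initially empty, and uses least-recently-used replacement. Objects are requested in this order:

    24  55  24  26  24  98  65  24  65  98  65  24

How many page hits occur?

24 → miss, frames {24}
55 → miss, frames {24,55}
24 → hit
26 → miss, evict 55, frames {24,26}
24 → hit
98 → miss, evict 26, frames {24,98}
65 → miss, evict 24, frames {98,65}
24 → miss, evict 98, frames {65,24}
65 → hit
98 → miss, evict 24, frames {65,98}
65 → hit
24 → miss, evict 98, frames {65,24}
Hits: 4.

4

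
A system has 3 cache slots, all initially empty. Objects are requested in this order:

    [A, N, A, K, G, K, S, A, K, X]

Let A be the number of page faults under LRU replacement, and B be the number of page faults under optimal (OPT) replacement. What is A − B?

Under LRU: F F . F F . F F . F → 7 faults.
Under OPT: F F . F F . F . . F → 6 faults.
A − B = 7 − 6 = 1.

1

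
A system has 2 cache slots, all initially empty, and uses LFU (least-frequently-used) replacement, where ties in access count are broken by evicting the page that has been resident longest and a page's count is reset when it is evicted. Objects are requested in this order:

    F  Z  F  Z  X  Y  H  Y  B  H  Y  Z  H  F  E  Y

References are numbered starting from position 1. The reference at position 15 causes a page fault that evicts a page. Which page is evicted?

F

pos 1: F -> fault, frames {F}
pos 2: Z -> fault, frames {F,Z}
pos 3: F -> hit
pos 4: Z -> hit
pos 5: X -> fault, evict F, frames {Z,X}
pos 6: Y -> fault, evict X, frames {Z,Y}
pos 7: H -> fault, evict Y, frames {Z,H}
pos 8: Y -> fault, evict H, frames {Z,Y}
pos 9: B -> fault, evict Y, frames {Z,B}
pos 10: H -> fault, evict B, frames {Z,H}
pos 11: Y -> fault, evict H, frames {Z,Y}
pos 12: Z -> hit
pos 13: H -> fault, evict Y, frames {Z,H}
pos 14: F -> fault, evict H, frames {Z,F}
pos 15: E -> fault, evict F, frames {Z,E}
At position 15, page F is evicted.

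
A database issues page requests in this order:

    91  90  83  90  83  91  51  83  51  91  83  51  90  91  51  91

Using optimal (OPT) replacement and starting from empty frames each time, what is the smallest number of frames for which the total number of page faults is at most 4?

f=1: 16 faults
f=2: 9 faults
f=3: 5 faults
f=4: 4 faults
Smallest f with faults ≤ 4 is 4.

4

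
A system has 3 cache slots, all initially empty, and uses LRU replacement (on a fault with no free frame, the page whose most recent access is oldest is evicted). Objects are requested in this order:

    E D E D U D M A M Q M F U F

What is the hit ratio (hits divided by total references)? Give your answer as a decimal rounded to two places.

E: fault, frames {E}
D: fault, frames {E,D}
E: hit
D: hit
U: fault, frames {E,D,U}
D: hit
M: fault, evict E, frames {U,D,M}
A: fault, evict U, frames {D,M,A}
M: hit
Q: fault, evict D, frames {A,M,Q}
M: hit
F: fault, evict A, frames {Q,M,F}
U: fault, evict Q, frames {M,F,U}
F: hit
Hits: 6 of 14 references → 6/14 = 0.4286.

0.43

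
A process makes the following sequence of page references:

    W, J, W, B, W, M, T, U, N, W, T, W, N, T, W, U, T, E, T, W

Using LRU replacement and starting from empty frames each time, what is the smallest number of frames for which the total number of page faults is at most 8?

f=1: 20 faults
f=2: 16 faults
f=3: 12 faults
f=4: 9 faults
f=5: 8 faults
f=6: 8 faults
f=7: 8 faults
f=8: 8 faults
Smallest f with faults ≤ 8 is 5.

5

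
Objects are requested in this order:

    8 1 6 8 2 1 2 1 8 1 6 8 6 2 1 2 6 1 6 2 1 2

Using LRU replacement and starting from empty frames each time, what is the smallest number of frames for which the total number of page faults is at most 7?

4

f=1: 22 faults
f=2: 15 faults
f=3: 8 faults
f=4: 4 faults
Smallest f with faults ≤ 7 is 4.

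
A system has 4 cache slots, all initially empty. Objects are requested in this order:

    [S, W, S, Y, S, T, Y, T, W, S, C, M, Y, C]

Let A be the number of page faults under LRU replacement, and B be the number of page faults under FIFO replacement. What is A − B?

1

Under LRU: F F . F . F . . . . F F F . → 7 faults.
Under FIFO: F F . F . F . . . . F F . . → 6 faults.
A − B = 7 − 6 = 1.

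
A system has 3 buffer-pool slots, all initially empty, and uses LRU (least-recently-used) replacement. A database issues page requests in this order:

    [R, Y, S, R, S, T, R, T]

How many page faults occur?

4

R: miss, frames (R)
Y: miss, frames (R Y)
S: miss, frames (R Y S)
R: hit
S: hit
T: miss, evict Y, frames (R S T)
R: hit
T: hit
Page faults: 4.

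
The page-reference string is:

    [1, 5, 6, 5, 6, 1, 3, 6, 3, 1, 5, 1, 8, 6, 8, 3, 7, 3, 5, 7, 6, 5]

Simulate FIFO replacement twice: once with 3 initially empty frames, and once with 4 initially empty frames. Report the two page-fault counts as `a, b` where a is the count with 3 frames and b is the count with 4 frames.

3 frames: F F F . . . F . . F F . F F . F F . F . F . → 12 faults.
4 frames: F F F . . . F . . . . . F . . . F . F . F . → 8 faults.
8 < 12: adding a frame reduced faults, as is typical.

12, 8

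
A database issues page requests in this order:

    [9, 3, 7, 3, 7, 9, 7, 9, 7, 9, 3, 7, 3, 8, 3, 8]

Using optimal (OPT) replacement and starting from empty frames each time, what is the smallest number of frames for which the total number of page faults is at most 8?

2

f=1: 16 faults
f=2: 6 faults
f=3: 4 faults
f=4: 4 faults
Smallest f with faults ≤ 8 is 2.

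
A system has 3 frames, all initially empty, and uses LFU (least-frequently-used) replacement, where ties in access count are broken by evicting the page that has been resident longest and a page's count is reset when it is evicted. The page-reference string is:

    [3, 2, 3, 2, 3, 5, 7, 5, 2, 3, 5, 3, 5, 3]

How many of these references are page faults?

3 → fault, frames {3}
2 → fault, frames {3,2}
3 → hit
2 → hit
3 → hit
5 → fault, frames {3,2,5}
7 → fault, evict 5, frames {3,2,7}
5 → fault, evict 7, frames {3,2,5}
2 → hit
3 → hit
5 → hit
3 → hit
5 → hit
3 → hit
Page faults: 5.

5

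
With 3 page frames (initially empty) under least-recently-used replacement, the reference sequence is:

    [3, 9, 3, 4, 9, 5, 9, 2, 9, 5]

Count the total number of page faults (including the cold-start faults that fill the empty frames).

3 -> fault, frames {3}
9 -> fault, frames {3,9}
3 -> hit
4 -> fault, frames {9,3,4}
9 -> hit
5 -> fault, evict 3, frames {4,9,5}
9 -> hit
2 -> fault, evict 4, frames {5,9,2}
9 -> hit
5 -> hit
Page faults: 5.

5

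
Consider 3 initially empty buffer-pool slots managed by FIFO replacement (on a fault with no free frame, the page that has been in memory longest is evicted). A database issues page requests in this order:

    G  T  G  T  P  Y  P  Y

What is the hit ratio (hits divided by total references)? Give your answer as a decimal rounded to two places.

0.50

G -> miss, frames {G}
T -> miss, frames {G,T}
G -> hit
T -> hit
P -> miss, frames {G,T,P}
Y -> miss, evict G, frames {T,P,Y}
P -> hit
Y -> hit
Hits: 4 of 8 references → 4/8 = 0.5000.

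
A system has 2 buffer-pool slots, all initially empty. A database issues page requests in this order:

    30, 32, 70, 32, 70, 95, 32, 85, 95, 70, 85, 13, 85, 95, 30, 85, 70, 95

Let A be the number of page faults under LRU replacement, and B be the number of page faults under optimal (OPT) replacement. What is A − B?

Under LRU: F F F . . F F F F F F F . F F F F F → 15 faults.
Under OPT: F F F . . F . F . F . F . F F . F F → 11 faults.
A − B = 15 − 11 = 4.

4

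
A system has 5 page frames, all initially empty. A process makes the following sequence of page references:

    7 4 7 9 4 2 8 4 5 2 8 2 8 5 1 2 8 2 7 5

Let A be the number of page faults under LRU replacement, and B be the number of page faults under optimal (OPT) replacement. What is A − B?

Under LRU: F F . F . F F . F . . . . . F . . . F . → 8 faults.
Under OPT: F F . F . F F . F . . . . . F . . . . . → 7 faults.
A − B = 8 − 7 = 1.

1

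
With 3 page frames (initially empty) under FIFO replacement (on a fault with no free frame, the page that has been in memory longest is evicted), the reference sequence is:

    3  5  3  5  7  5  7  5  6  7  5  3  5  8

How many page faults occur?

3: miss, frames (3)
5: miss, frames (3 5)
3: hit
5: hit
7: miss, frames (3 5 7)
5: hit
7: hit
5: hit
6: miss, evict 3, frames (5 7 6)
7: hit
5: hit
3: miss, evict 5, frames (7 6 3)
5: miss, evict 7, frames (6 3 5)
8: miss, evict 6, frames (3 5 8)
Page faults: 7.

7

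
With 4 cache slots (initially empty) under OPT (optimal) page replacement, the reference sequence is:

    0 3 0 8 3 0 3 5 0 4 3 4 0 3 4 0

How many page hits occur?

11

0 -> miss, frames [0]
3 -> miss, frames [0, 3]
0 -> hit
8 -> miss, frames [0, 3, 8]
3 -> hit
0 -> hit
3 -> hit
5 -> miss, frames [0, 3, 8, 5]
0 -> hit
4 -> miss, evict 5, frames [0, 3, 8, 4]
3 -> hit
4 -> hit
0 -> hit
3 -> hit
4 -> hit
0 -> hit
Hits: 11.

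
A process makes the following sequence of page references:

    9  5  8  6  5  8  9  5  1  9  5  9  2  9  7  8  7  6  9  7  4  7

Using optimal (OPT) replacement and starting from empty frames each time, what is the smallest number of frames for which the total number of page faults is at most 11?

3

f=1: 22 faults
f=2: 14 faults
f=3: 11 faults
f=4: 9 faults
f=5: 8 faults
f=6: 8 faults
f=7: 8 faults
f=8: 8 faults
Smallest f with faults ≤ 11 is 3.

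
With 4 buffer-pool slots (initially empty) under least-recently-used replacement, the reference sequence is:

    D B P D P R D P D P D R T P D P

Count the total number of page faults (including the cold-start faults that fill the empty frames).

5

D -> miss, frames {D}
B -> miss, frames {D,B}
P -> miss, frames {D,B,P}
D -> hit
P -> hit
R -> miss, frames {B,D,P,R}
D -> hit
P -> hit
D -> hit
P -> hit
D -> hit
R -> hit
T -> miss, evict B, frames {P,D,R,T}
P -> hit
D -> hit
P -> hit
Page faults: 5.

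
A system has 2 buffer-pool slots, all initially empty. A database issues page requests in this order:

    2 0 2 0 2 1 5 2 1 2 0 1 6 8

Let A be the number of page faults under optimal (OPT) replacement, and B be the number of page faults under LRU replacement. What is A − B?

-2

Under OPT: F F . . . F F . F . F . F F → 8 faults.
Under LRU: F F . . . F F F F . F F F F → 10 faults.
A − B = 8 − 10 = -2.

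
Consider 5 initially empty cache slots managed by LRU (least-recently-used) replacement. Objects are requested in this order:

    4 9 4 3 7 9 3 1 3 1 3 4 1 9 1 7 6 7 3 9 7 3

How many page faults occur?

4 -> miss, frames [4]
9 -> miss, frames [4, 9]
4 -> hit
3 -> miss, frames [9, 4, 3]
7 -> miss, frames [9, 4, 3, 7]
9 -> hit
3 -> hit
1 -> miss, frames [4, 7, 9, 3, 1]
3 -> hit
1 -> hit
3 -> hit
4 -> hit
1 -> hit
9 -> hit
1 -> hit
7 -> hit
6 -> miss, evict 3, frames [4, 9, 1, 7, 6]
7 -> hit
3 -> miss, evict 4, frames [9, 1, 6, 7, 3]
9 -> hit
7 -> hit
3 -> hit
Page faults: 7.

7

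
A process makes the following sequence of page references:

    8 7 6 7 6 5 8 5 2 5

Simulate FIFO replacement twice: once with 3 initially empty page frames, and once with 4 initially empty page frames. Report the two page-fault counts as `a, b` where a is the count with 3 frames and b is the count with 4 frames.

6, 5

3 frames: F F F . . F F . F . → 6 faults.
4 frames: F F F . . F . . F . → 5 faults.
5 < 6: adding a frame reduced faults, as is typical.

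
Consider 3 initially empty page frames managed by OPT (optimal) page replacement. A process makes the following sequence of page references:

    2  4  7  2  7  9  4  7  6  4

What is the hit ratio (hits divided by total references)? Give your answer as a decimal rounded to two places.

0.50

2 -> fault, frames {2}
4 -> fault, frames {2,4}
7 -> fault, frames {2,4,7}
2 -> hit
7 -> hit
9 -> fault, evict 2, frames {4,7,9}
4 -> hit
7 -> hit
6 -> fault, evict 9, frames {4,7,6}
4 -> hit
Hits: 5 of 10 references → 5/10 = 0.5000.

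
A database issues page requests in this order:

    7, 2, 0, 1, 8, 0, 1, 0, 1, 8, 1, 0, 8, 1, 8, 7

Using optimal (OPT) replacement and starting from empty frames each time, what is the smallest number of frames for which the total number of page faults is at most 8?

f=1: 16 faults
f=2: 10 faults
f=3: 6 faults
f=4: 5 faults
f=5: 5 faults
Smallest f with faults ≤ 8 is 3.

3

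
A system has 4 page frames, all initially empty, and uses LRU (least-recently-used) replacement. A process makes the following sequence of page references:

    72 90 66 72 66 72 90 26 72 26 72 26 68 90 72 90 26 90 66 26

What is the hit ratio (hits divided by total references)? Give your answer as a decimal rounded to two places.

0.70

72 → fault, frames (72)
90 → fault, frames (72 90)
66 → fault, frames (72 90 66)
72 → hit
66 → hit
72 → hit
90 → hit
26 → fault, frames (66 72 90 26)
72 → hit
26 → hit
72 → hit
26 → hit
68 → fault, evict 66, frames (90 72 26 68)
90 → hit
72 → hit
90 → hit
26 → hit
90 → hit
66 → fault, evict 68, frames (72 26 90 66)
26 → hit
Hits: 14 of 20 references → 14/20 = 0.7000.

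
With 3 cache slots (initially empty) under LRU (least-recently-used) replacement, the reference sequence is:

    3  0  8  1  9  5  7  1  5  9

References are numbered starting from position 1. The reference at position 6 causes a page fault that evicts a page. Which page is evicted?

pos 1: 3 -> fault, frames {3}
pos 2: 0 -> fault, frames {3,0}
pos 3: 8 -> fault, frames {3,0,8}
pos 4: 1 -> fault, evict 3, frames {0,8,1}
pos 5: 9 -> fault, evict 0, frames {8,1,9}
pos 6: 5 -> fault, evict 8, frames {1,9,5}
At position 6, page 8 is evicted.

8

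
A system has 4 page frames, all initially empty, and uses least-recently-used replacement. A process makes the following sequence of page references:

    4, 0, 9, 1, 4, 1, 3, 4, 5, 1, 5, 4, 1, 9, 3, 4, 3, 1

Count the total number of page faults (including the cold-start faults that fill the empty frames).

8

4: miss, frames (4)
0: miss, frames (4 0)
9: miss, frames (4 0 9)
1: miss, frames (4 0 9 1)
4: hit
1: hit
3: miss, evict 0, frames (9 4 1 3)
4: hit
5: miss, evict 9, frames (1 3 4 5)
1: hit
5: hit
4: hit
1: hit
9: miss, evict 3, frames (5 4 1 9)
3: miss, evict 5, frames (4 1 9 3)
4: hit
3: hit
1: hit
Page faults: 8.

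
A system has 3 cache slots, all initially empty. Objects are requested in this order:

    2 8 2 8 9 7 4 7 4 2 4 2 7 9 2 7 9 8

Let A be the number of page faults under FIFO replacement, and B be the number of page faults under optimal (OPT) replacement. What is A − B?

2

Under FIFO: F F . . F F F . . F . . . F . F . F → 9 faults.
Under OPT: F F . . F F F . . . . . . F . . . F → 7 faults.
A − B = 9 − 7 = 2.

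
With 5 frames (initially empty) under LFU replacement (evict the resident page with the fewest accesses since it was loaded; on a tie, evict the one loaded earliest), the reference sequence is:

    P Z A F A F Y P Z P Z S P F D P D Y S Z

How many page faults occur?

P: miss, frames [P]
Z: miss, frames [P, Z]
A: miss, frames [P, Z, A]
F: miss, frames [P, Z, A, F]
A: hit
F: hit
Y: miss, frames [P, Z, A, F, Y]
P: hit
Z: hit
P: hit
Z: hit
S: miss, evict Y, frames [P, Z, A, F, S]
P: hit
F: hit
D: miss, evict S, frames [P, Z, A, F, D]
P: hit
D: hit
Y: miss, evict A, frames [P, Z, F, D, Y]
S: miss, evict Y, frames [P, Z, F, D, S]
Z: hit
Page faults: 9.

9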